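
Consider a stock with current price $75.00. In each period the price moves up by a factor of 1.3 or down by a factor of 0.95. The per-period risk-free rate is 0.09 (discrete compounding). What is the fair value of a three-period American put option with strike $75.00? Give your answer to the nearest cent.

Risk-neutral probability p = (1 + 0.09 − 0.95)/(1.3 − 0.95) = 0.1400/0.3500 = 0.4000
Terminal stock prices: S_uuu = 164.8, S_uud = 120.4, S_udd = 87.99, S_ddd = 64.3
Terminal payoffs (K − S): max(-89.78, 0) = 0, max(-45.41, 0) = 0, max(-12.99, 0) = 0, max(10.7, 0) = 10.7
Node uu (S = 126.8): continuation = 1/1.09·[0.4000·0.0000 + 0.6000·0.0000] = 0.0000; exercise value = 0.0000 ≤ continuation, so V_uu = 0.0000
Node ud (S = 92.62): continuation = 1/1.09·[0.4000·0.0000 + 0.6000·0.0000] = 0.0000; exercise value = 0.0000 ≤ continuation, so V_ud = 0.0000
Node dd (S = 67.69): continuation = 1/1.09·[0.4000·0.0000 + 0.6000·10.6969] = 5.8882; exercise value = 7.3125 > continuation, so V_dd = 7.3125 (exercise)
Node u (S = 97.5): continuation = 1/1.09·[0.4000·0.0000 + 0.6000·0.0000] = 0.0000; exercise value = 0.0000 ≤ continuation, so V_u = 0.0000
Node d (S = 71.25): continuation = 1/1.09·[0.4000·0.0000 + 0.6000·7.3125] = 4.0252; exercise value = 3.7500 ≤ continuation, so V_d = 4.0252
Node 0 (S = 75): continuation = 1/1.09·[0.4000·0.0000 + 0.6000·4.0252] = 2.2157; exercise value = 0.0000 ≤ continuation, so V_0 = 2.2157

$2.22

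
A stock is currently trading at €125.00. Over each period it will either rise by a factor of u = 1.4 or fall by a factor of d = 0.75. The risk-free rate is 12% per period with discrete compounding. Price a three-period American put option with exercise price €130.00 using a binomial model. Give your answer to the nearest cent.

Risk-neutral probability p = (1 + 0.12 − 0.75)/(1.4 − 0.75) = 0.3700/0.6500 = 0.5692
Terminal stock prices: S_uuu = 343, S_uud = 183.7, S_udd = 98.44, S_ddd = 52.73
Terminal payoffs (K − S): max(-213, 0) = 0, max(-53.75, 0) = 0, max(31.56, 0) = 31.56, max(77.27, 0) = 77.27
Node uu (S = 245): continuation = 1/1.12·[0.5692·0.0000 + 0.4308·0.0000] = 0.0000; exercise value = 0.0000 ≤ continuation, so V_uu = 0.0000
Node ud (S = 131.2): continuation = 1/1.12·[0.5692·0.0000 + 0.4308·31.5625] = 12.1394; exercise value = 0.0000 ≤ continuation, so V_ud = 12.1394
Node dd (S = 70.31): continuation = 1/1.12·[0.5692·31.5625 + 0.4308·77.2656] = 45.7589; exercise value = 59.6875 > continuation, so V_dd = 59.6875 (exercise)
Node u (S = 175): continuation = 1/1.12·[0.5692·0.0000 + 0.4308·12.1394] = 4.6690; exercise value = 0.0000 ≤ continuation, so V_u = 4.6690
Node d (S = 93.75): continuation = 1/1.12·[0.5692·12.1394 + 0.4308·59.6875] = 29.1265; exercise value = 36.2500 > continuation, so V_d = 36.2500 (exercise)
Node 0 (S = 125): continuation = 1/1.12·[0.5692·4.6690 + 0.4308·36.2500] = 16.3153; exercise value = 5.0000 ≤ continuation, so V_0 = 16.3153

€16.32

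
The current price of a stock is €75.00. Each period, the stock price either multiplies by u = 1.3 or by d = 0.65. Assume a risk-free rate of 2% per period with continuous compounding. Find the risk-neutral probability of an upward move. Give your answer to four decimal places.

Risk-neutral probability p = (e^0.02 − 0.65)/(1.3 − 0.65) = 0.3702/0.6500 = 0.5695

p = 0.5695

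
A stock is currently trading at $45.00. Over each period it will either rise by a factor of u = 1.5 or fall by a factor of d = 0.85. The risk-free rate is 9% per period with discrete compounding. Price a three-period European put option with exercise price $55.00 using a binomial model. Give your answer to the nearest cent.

Risk-neutral probability p = (1 + 0.09 − 0.85)/(1.5 − 0.85) = 0.2400/0.6500 = 0.3692
Terminal stock prices: S_uuu = 151.9, S_uud = 86.06, S_udd = 48.77, S_ddd = 27.64
Terminal payoffs (K − S): max(-96.88, 0) = 0, max(-31.06, 0) = 0, max(6.231, 0) = 6.231, max(27.36, 0) = 27.36
Node uu (S = 101.2): V_uu = 1/1.09·[0.3692·0.0000 + 0.6308·0.0000] = 0.0000
Node ud (S = 57.38): V_ud = 1/1.09·[0.3692·0.0000 + 0.6308·6.2313] = 3.6059
Node dd (S = 32.51): V_dd = 1/1.09·[0.3692·6.2313 + 0.6308·27.3644] = 17.9462
Node u (S = 67.5): V_u = 1/1.09·[0.3692·0.0000 + 0.6308·3.6059] = 2.0867
Node d (S = 38.25): V_d = 1/1.09·[0.3692·3.6059 + 0.6308·17.9462] = 11.6067
Node 0 (S = 45): V_0 = 1/1.09·[0.3692·2.0867 + 0.6308·11.6067] = 7.4235

$7.42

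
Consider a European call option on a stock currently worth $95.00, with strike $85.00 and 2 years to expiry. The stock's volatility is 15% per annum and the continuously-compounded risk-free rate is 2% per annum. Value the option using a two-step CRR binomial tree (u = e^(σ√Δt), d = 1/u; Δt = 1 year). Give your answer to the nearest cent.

$16.44

CRR parameters: u = e^(σ√Δt) = e^(0.15·√1) = 1.1618, d = 1/u = 0.8607
Per-period rate: rΔt = 0.02·1 = 0.02, so R = e^0.02 = 1.0202
Risk-neutral probability p = (e^0.02 − 0.8607)/(1.1618 − 0.8607) = 0.1595/0.3011 = 0.5297
Terminal stock prices: S_uu = 128.2, S_ud = 95, S_dd = 70.38
Terminal payoffs (S − K): max(43.24, 0) = 43.24, max(10, 0) = 10, max(-14.62, 0) = 0
Node u (S = 110.4): V_u = e^(−0.02)·[0.5297·43.2366 + 0.4703·10.0000] = 27.0574
Node d (S = 81.77): V_d = e^(−0.02)·[0.5297·10.0000 + 0.4703·0.0000] = 5.1917
Node 0 (S = 95): V_0 = e^(−0.02)·[0.5297·27.0574 + 0.4703·5.1917] = 16.4408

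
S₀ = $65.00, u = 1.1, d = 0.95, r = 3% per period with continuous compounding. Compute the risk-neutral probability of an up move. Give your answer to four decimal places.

p = 0.5364

Risk-neutral probability p = (e^0.03 − 0.95)/(1.1 − 0.95) = 0.0805/0.1500 = 0.5364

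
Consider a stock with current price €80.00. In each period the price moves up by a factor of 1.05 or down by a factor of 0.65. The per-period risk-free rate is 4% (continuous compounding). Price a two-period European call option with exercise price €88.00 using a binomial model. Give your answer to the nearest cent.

Risk-neutral probability p = (e^0.04 − 0.65)/(1.05 − 0.65) = 0.3908/0.4000 = 0.9770
Terminal stock prices: S_uu = 88.2, S_ud = 54.6, S_dd = 33.8
Terminal payoffs (S − K): max(0.2, 0) = 0.2, max(-33.4, 0) = 0, max(-54.2, 0) = 0
Node u (S = 84): V_u = e^(−0.04)·[0.9770·0.2000 + 0.0230·0.0000] = 0.1877
Node d (S = 52): V_d = e^(−0.04)·[0.9770·0.0000 + 0.0230·0.0000] = 0.0000
Node 0 (S = 80): V_0 = e^(−0.04)·[0.9770·0.1877 + 0.0230·0.0000] = 0.1762

€0.18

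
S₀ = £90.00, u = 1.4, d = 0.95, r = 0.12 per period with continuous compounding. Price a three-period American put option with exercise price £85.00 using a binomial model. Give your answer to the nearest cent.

£1.21

Risk-neutral probability p = (e^0.12 − 0.95)/(1.4 − 0.95) = 0.1775/0.4500 = 0.3944
Terminal stock prices: S_uuu = 247, S_uud = 167.6, S_udd = 113.7, S_ddd = 77.16
Terminal payoffs (K − S): max(-162, 0) = 0, max(-82.58, 0) = 0, max(-28.71, 0) = 0, max(7.836, 0) = 7.836
Node uu (S = 176.4): continuation = e^(−0.12)·[0.3944·0.0000 + 0.6056·0.0000] = 0.0000; exercise value = 0.0000 ≤ continuation, so V_uu = 0.0000
Node ud (S = 119.7): continuation = e^(−0.12)·[0.3944·0.0000 + 0.6056·0.0000] = 0.0000; exercise value = 0.0000 ≤ continuation, so V_ud = 0.0000
Node dd (S = 81.22): continuation = e^(−0.12)·[0.3944·0.0000 + 0.6056·7.8363] = 4.2087; exercise value = 3.7750 ≤ continuation, so V_dd = 4.2087
Node u (S = 126): continuation = e^(−0.12)·[0.3944·0.0000 + 0.6056·0.0000] = 0.0000; exercise value = 0.0000 ≤ continuation, so V_u = 0.0000
Node d (S = 85.5): continuation = e^(−0.12)·[0.3944·0.0000 + 0.6056·4.2087] = 2.2605; exercise value = 0.0000 ≤ continuation, so V_d = 2.2605
Node 0 (S = 90): continuation = e^(−0.12)·[0.3944·0.0000 + 0.6056·2.2605] = 1.2141; exercise value = 0.0000 ≤ continuation, so V_0 = 1.2141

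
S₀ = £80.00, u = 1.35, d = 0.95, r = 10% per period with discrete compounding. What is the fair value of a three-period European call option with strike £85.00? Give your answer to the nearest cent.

£19.15

Risk-neutral probability p = (1 + 0.1 − 0.95)/(1.35 − 0.95) = 0.1500/0.4000 = 0.3750
Terminal stock prices: S_uuu = 196.8, S_uud = 138.5, S_udd = 97.47, S_ddd = 68.59
Terminal payoffs (S − K): max(111.8, 0) = 111.8, max(53.51, 0) = 53.51, max(12.47, 0) = 12.47, max(-16.41, 0) = 0
Node uu (S = 145.8): V_uu = 1/1.1·[0.3750·111.8300 + 0.6250·53.5100] = 68.5273
Node ud (S = 102.6): V_ud = 1/1.1·[0.3750·53.5100 + 0.6250·12.4700] = 25.3273
Node dd (S = 72.2): V_dd = 1/1.1·[0.3750·12.4700 + 0.6250·0.0000] = 4.2511
Node u (S = 108): V_u = 1/1.1·[0.3750·68.5273 + 0.6250·25.3273] = 37.7521
Node d (S = 76): V_d = 1/1.1·[0.3750·25.3273 + 0.6250·4.2511] = 11.0497
Node 0 (S = 80): V_0 = 1/1.1·[0.3750·37.7521 + 0.6250·11.0497] = 19.1483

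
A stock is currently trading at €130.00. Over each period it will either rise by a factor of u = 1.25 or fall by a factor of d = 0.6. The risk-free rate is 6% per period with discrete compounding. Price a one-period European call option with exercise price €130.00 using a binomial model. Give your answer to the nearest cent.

Risk-neutral probability p = (1 + 0.06 − 0.6)/(1.25 − 0.6) = 0.4600/0.6500 = 0.7077
Terminal stock prices: S_u = 162.5, S_d = 78
Terminal payoffs (S − K): max(32.5, 0) = 32.5, max(-52, 0) = 0
Node 0 (S = 130): V_0 = 1/1.06·[0.7077·32.5000 + 0.2923·0.0000] = 21.6981

€21.70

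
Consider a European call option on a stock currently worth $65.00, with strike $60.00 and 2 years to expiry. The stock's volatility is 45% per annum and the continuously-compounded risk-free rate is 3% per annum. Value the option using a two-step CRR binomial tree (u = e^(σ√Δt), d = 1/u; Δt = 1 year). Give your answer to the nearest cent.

$19.05

CRR parameters: u = e^(σ√Δt) = e^(0.45·√1) = 1.5683, d = 1/u = 0.6376
Per-period rate: rΔt = 0.03·1 = 0.03, so R = e^0.03 = 1.0305
Risk-neutral probability p = (e^0.03 − 0.6376)/(1.5683 − 0.6376) = 0.3928/0.9307 = 0.4221
Terminal stock prices: S_uu = 159.9, S_ud = 65, S_dd = 26.43
Terminal payoffs (S − K): max(99.87, 0) = 99.87, max(5, 0) = 5, max(-33.57, 0) = 0
Node u (S = 101.9): V_u = e^(−0.03)·[0.4221·99.8742 + 0.5779·5.0000] = 43.7136
Node d (S = 41.45): V_d = e^(−0.03)·[0.4221·5.0000 + 0.5779·0.0000] = 2.0480
Node 0 (S = 65): V_0 = e^(−0.03)·[0.4221·43.7136 + 0.5779·2.0480] = 19.0541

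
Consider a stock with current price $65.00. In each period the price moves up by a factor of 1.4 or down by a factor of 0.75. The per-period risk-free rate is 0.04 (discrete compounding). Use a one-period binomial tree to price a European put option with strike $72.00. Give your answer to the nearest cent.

Risk-neutral probability p = (1 + 0.04 − 0.75)/(1.4 − 0.75) = 0.2900/0.6500 = 0.4462
Terminal stock prices: S_u = 91, S_d = 48.75
Terminal payoffs (K − S): max(-19, 0) = 0, max(23.25, 0) = 23.25
Node 0 (S = 65): V_0 = 1/1.04·[0.4462·0.0000 + 0.5538·23.2500] = 12.3817

$12.38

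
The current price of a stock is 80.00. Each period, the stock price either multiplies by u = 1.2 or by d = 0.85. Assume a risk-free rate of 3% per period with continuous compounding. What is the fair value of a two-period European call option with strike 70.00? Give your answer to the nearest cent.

16.77

Risk-neutral probability p = (e^0.03 − 0.85)/(1.2 − 0.85) = 0.1805/0.3500 = 0.5156
Terminal stock prices: S_uu = 115.2, S_ud = 81.6, S_dd = 57.8
Terminal payoffs (S − K): max(45.2, 0) = 45.2, max(11.6, 0) = 11.6, max(-12.2, 0) = 0
Node u (S = 96): V_u = e^(−0.03)·[0.5156·45.2000 + 0.4844·11.6000] = 28.0688
Node d (S = 68): V_d = e^(−0.03)·[0.5156·11.6000 + 0.4844·0.0000] = 5.8040
Node 0 (S = 80): V_0 = e^(−0.03)·[0.5156·28.0688 + 0.4844·5.8040] = 16.7726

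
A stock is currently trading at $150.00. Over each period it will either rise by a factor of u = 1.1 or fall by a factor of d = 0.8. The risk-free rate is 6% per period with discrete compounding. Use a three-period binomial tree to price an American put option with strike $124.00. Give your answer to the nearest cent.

Risk-neutral probability p = (1 + 0.06 − 0.8)/(1.1 − 0.8) = 0.2600/0.3000 = 0.8667
Terminal stock prices: S_uuu = 199.7, S_uud = 145.2, S_udd = 105.6, S_ddd = 76.8
Terminal payoffs (K − S): max(-75.65, 0) = 0, max(-21.2, 0) = 0, max(18.4, 0) = 18.4, max(47.2, 0) = 47.2
Node uu (S = 181.5): continuation = 1/1.06·[0.8667·0.0000 + 0.1333·0.0000] = 0.0000; exercise value = 0.0000 ≤ continuation, so V_uu = 0.0000
Node ud (S = 132): continuation = 1/1.06·[0.8667·0.0000 + 0.1333·18.4000] = 2.3145; exercise value = 0.0000 ≤ continuation, so V_ud = 2.3145
Node dd (S = 96): continuation = 1/1.06·[0.8667·18.4000 + 0.1333·47.2000] = 20.9811; exercise value = 28.0000 > continuation, so V_dd = 28.0000 (exercise)
Node u (S = 165): continuation = 1/1.06·[0.8667·0.0000 + 0.1333·2.3145] = 0.2911; exercise value = 0.0000 ≤ continuation, so V_u = 0.2911
Node d (S = 120): continuation = 1/1.06·[0.8667·2.3145 + 0.1333·28.0000] = 5.4143; exercise value = 4.0000 ≤ continuation, so V_d = 5.4143
Node 0 (S = 150): continuation = 1/1.06·[0.8667·0.2911 + 0.1333·5.4143] = 0.9191; exercise value = 0.0000 ≤ continuation, so V_0 = 0.9191

$0.92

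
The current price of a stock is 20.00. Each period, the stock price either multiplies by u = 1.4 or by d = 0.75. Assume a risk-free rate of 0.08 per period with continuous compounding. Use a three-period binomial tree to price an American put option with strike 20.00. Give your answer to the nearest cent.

2.66

Risk-neutral probability p = (e^0.08 − 0.75)/(1.4 − 0.75) = 0.3333/0.6500 = 0.5127
Terminal stock prices: S_uuu = 54.88, S_uud = 29.4, S_udd = 15.75, S_ddd = 8.438
Terminal payoffs (K − S): max(-34.88, 0) = 0, max(-9.4, 0) = 0, max(4.25, 0) = 4.25, max(11.56, 0) = 11.56
Node uu (S = 39.2): continuation = e^(−0.08)·[0.5127·0.0000 + 0.4873·0.0000] = 0.0000; exercise value = 0.0000 ≤ continuation, so V_uu = 0.0000
Node ud (S = 21): continuation = e^(−0.08)·[0.5127·0.0000 + 0.4873·4.2500] = 1.9116; exercise value = 0.0000 ≤ continuation, so V_ud = 1.9116
Node dd (S = 11.25): continuation = e^(−0.08)·[0.5127·4.2500 + 0.4873·11.5625] = 7.2123; exercise value = 8.7500 > continuation, so V_dd = 8.7500 (exercise)
Node u (S = 28): continuation = e^(−0.08)·[0.5127·0.0000 + 0.4873·1.9116] = 0.8598; exercise value = 0.0000 ≤ continuation, so V_u = 0.8598
Node d (S = 15): continuation = e^(−0.08)·[0.5127·1.9116 + 0.4873·8.7500] = 4.8405; exercise value = 5.0000 > continuation, so V_d = 5.0000 (exercise)
Node 0 (S = 20): continuation = e^(−0.08)·[0.5127·0.8598 + 0.4873·5.0000] = 2.6559; exercise value = 0.0000 ≤ continuation, so V_0 = 2.6559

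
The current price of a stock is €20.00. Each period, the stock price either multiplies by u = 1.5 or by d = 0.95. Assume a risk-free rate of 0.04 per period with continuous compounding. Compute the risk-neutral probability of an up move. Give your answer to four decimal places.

p = 0.1651

Risk-neutral probability p = (e^0.04 − 0.95)/(1.5 − 0.95) = 0.0908/0.5500 = 0.1651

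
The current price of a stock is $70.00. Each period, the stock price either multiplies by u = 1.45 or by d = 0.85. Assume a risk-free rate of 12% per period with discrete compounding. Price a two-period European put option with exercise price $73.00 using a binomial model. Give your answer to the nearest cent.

Risk-neutral probability p = (1 + 0.12 − 0.85)/(1.45 − 0.85) = 0.2700/0.6000 = 0.4500
Terminal stock prices: S_uu = 147.2, S_ud = 86.27, S_dd = 50.57
Terminal payoffs (K − S): max(-74.18, 0) = 0, max(-13.27, 0) = 0, max(22.43, 0) = 22.43
Node u (S = 101.5): V_u = 1/1.12·[0.4500·0.0000 + 0.5500·0.0000] = 0.0000
Node d (S = 59.5): V_d = 1/1.12·[0.4500·0.0000 + 0.5500·22.4250] = 11.0123
Node 0 (S = 70): V_0 = 1/1.12·[0.4500·0.0000 + 0.5500·11.0123] = 5.4078

$5.41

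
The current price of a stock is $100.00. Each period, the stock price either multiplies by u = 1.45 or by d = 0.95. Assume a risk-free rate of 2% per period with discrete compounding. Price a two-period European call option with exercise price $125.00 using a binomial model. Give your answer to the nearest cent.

Risk-neutral probability p = (1 + 0.02 − 0.95)/(1.45 − 0.95) = 0.0700/0.5000 = 0.1400
Terminal stock prices: S_uu = 210.2, S_ud = 137.8, S_dd = 90.25
Terminal payoffs (S − K): max(85.25, 0) = 85.25, max(12.75, 0) = 12.75, max(-34.75, 0) = 0
Node u (S = 145): V_u = 1/1.02·[0.1400·85.2500 + 0.8600·12.7500] = 22.4510
Node d (S = 95): V_d = 1/1.02·[0.1400·12.7500 + 0.8600·0.0000] = 1.7500
Node 0 (S = 100): V_0 = 1/1.02·[0.1400·22.4510 + 0.8600·1.7500] = 4.5570

$4.56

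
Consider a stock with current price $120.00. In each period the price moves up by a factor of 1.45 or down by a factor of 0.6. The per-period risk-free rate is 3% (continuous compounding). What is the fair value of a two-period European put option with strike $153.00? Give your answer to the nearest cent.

Risk-neutral probability p = (e^0.03 − 0.6)/(1.45 − 0.6) = 0.4305/0.8500 = 0.5064
Terminal stock prices: S_uu = 252.3, S_ud = 104.4, S_dd = 43.2
Terminal payoffs (K − S): max(-99.3, 0) = 0, max(48.6, 0) = 48.6, max(109.8, 0) = 109.8
Node u (S = 174): V_u = e^(−0.03)·[0.5064·0.0000 + 0.4936·48.6000] = 23.2792
Node d (S = 72): V_d = e^(−0.03)·[0.5064·48.6000 + 0.4936·109.8000] = 76.4782
Node 0 (S = 120): V_0 = e^(−0.03)·[0.5064·23.2792 + 0.4936·76.4782] = 48.0732

$48.07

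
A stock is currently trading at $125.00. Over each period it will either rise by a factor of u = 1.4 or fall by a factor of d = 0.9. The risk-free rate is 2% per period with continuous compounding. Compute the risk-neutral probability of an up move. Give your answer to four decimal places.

Risk-neutral probability p = (e^0.02 − 0.9)/(1.4 − 0.9) = 0.1202/0.5000 = 0.2404

p = 0.2404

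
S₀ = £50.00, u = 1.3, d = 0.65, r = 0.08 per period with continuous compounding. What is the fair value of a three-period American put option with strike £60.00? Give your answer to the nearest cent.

£12.42

Risk-neutral probability p = (e^0.08 − 0.65)/(1.3 − 0.65) = 0.4333/0.6500 = 0.6666
Terminal stock prices: S_uuu = 109.9, S_uud = 54.93, S_udd = 27.46, S_ddd = 13.73
Terminal payoffs (K − S): max(-49.85, 0) = 0, max(5.075, 0) = 5.075, max(32.54, 0) = 32.54, max(46.27, 0) = 46.27
Node uu (S = 84.5): continuation = e^(−0.08)·[0.6666·0.0000 + 0.3334·5.0750] = 1.5619; exercise value = 0.0000 ≤ continuation, so V_uu = 1.5619
Node ud (S = 42.25): continuation = e^(−0.08)·[0.6666·5.0750 + 0.3334·32.5375] = 13.1370; exercise value = 17.7500 > continuation, so V_ud = 17.7500 (exercise)
Node dd (S = 21.13): continuation = e^(−0.08)·[0.6666·32.5375 + 0.3334·46.2687] = 34.2620; exercise value = 38.8750 > continuation, so V_dd = 38.8750 (exercise)
Node u (S = 65): continuation = e^(−0.08)·[0.6666·1.5619 + 0.3334·17.7500] = 6.4241; exercise value = 0.0000 ≤ continuation, so V_u = 6.4241
Node d (S = 32.5): continuation = e^(−0.08)·[0.6666·17.7500 + 0.3334·38.8750] = 22.8870; exercise value = 27.5000 > continuation, so V_d = 27.5000 (exercise)
Node 0 (S = 50): continuation = e^(−0.08)·[0.6666·6.4241 + 0.3334·27.5000] = 12.4167; exercise value = 10.0000 ≤ continuation, so V_0 = 12.4167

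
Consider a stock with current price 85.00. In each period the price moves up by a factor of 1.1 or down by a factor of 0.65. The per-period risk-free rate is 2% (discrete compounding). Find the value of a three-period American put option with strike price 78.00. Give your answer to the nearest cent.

Risk-neutral probability p = (1 + 0.02 − 0.65)/(1.1 − 0.65) = 0.3700/0.4500 = 0.8222
Terminal stock prices: S_uuu = 113.1, S_uud = 66.85, S_udd = 39.5, S_ddd = 23.34
Terminal payoffs (K − S): max(-35.14, 0) = 0, max(11.15, 0) = 11.15, max(38.5, 0) = 38.5, max(54.66, 0) = 54.66
Node uu (S = 102.9): continuation = 1/1.02·[0.8222·0.0000 + 0.1778·11.1475] = 1.9429; exercise value = 0.0000 ≤ continuation, so V_uu = 1.9429
Node ud (S = 60.78): continuation = 1/1.02·[0.8222·11.1475 + 0.1778·38.4962] = 15.6956; exercise value = 17.2250 > continuation, so V_ud = 17.2250 (exercise)
Node dd (S = 35.91): continuation = 1/1.02·[0.8222·38.4962 + 0.1778·54.6569] = 40.5581; exercise value = 42.0875 > continuation, so V_dd = 42.0875 (exercise)
Node u (S = 93.5): continuation = 1/1.02·[0.8222·1.9429 + 0.1778·17.2250] = 4.5684; exercise value = 0.0000 ≤ continuation, so V_u = 4.5684
Node d (S = 55.25): continuation = 1/1.02·[0.8222·17.2250 + 0.1778·42.0875] = 21.2206; exercise value = 22.7500 > continuation, so V_d = 22.7500 (exercise)
Node 0 (S = 85): continuation = 1/1.02·[0.8222·4.5684 + 0.1778·22.7500] = 7.6477; exercise value = 0.0000 ≤ continuation, so V_0 = 7.6477

7.65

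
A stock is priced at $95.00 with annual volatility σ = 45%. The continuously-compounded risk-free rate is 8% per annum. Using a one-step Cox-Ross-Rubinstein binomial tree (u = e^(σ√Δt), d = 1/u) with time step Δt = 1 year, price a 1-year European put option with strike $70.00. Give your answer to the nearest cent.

$4.53

CRR parameters: u = e^(σ√Δt) = e^(0.45·√1) = 1.5683, d = 1/u = 0.6376
Per-period rate: rΔt = 0.08·1 = 0.08, so R = e^0.08 = 1.0833
Risk-neutral probability p = (e^0.08 − 0.6376)/(1.5683 − 0.6376) = 0.4457/0.9307 = 0.4789
Terminal stock prices: S_u = 149, S_d = 60.57
Terminal payoffs (K − S): max(-78.99, 0) = 0, max(9.425, 0) = 9.425
Node 0 (S = 95): V_0 = e^(−0.08)·[0.4789·0.0000 + 0.5211·9.4253] = 4.5343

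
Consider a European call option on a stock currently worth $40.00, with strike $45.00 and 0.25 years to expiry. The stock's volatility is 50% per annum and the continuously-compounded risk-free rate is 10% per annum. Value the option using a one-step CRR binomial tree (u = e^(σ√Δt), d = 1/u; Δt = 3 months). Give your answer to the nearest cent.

CRR parameters: u = e^(σ√Δt) = e^(0.5·√0.25) = 1.2840, d = 1/u = 0.7788
Per-period rate: rΔt = 0.1·0.25 = 0.025, so R = e^0.025 = 1.0253
Risk-neutral probability p = (e^0.025 − 0.7788)/(1.2840 − 0.7788) = 0.2465/0.5052 = 0.4879
Terminal stock prices: S_u = 51.36, S_d = 31.15
Terminal payoffs (S − K): max(6.361, 0) = 6.361, max(-13.85, 0) = 0
Node 0 (S = 40): V_0 = e^(−0.025)·[0.4879·6.3610 + 0.5121·0.0000] = 3.0271

$3.03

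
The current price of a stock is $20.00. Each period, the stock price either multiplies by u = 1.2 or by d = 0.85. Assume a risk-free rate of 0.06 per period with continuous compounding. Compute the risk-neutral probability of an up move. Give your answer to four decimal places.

p = 0.6052

Risk-neutral probability p = (e^0.06 − 0.85)/(1.2 − 0.85) = 0.2118/0.3500 = 0.6052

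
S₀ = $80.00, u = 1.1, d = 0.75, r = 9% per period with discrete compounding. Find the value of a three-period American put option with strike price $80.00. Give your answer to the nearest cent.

Risk-neutral probability p = (1 + 0.09 − 0.75)/(1.1 − 0.75) = 0.3400/0.3500 = 0.9714
Terminal stock prices: S_uuu = 106.5, S_uud = 72.6, S_udd = 49.5, S_ddd = 33.75
Terminal payoffs (K − S): max(-26.48, 0) = 0, max(7.4, 0) = 7.4, max(30.5, 0) = 30.5, max(46.25, 0) = 46.25
Node uu (S = 96.8): continuation = 1/1.09·[0.9714·0.0000 + 0.0286·7.4000] = 0.1940; exercise value = 0.0000 ≤ continuation, so V_uu = 0.1940
Node ud (S = 66): continuation = 1/1.09·[0.9714·7.4000 + 0.0286·30.5000] = 7.3945; exercise value = 14.0000 > continuation, so V_ud = 14.0000 (exercise)
Node dd (S = 45): continuation = 1/1.09·[0.9714·30.5000 + 0.0286·46.2500] = 28.3945; exercise value = 35.0000 > continuation, so V_dd = 35.0000 (exercise)
Node u (S = 88): continuation = 1/1.09·[0.9714·0.1940 + 0.0286·14.0000] = 0.5398; exercise value = 0.0000 ≤ continuation, so V_u = 0.5398
Node d (S = 60): continuation = 1/1.09·[0.9714·14.0000 + 0.0286·35.0000] = 13.3945; exercise value = 20.0000 > continuation, so V_d = 20.0000 (exercise)
Node 0 (S = 80): continuation = 1/1.09·[0.9714·0.5398 + 0.0286·20.0000] = 1.0054; exercise value = 0.0000 ≤ continuation, so V_0 = 1.0054

$1.01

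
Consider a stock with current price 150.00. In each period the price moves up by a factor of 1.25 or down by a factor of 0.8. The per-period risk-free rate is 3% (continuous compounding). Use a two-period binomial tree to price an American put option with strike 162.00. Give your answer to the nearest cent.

22.71

Risk-neutral probability p = (e^0.03 − 0.8)/(1.25 − 0.8) = 0.2305/0.4500 = 0.5121
Terminal stock prices: S_uu = 234.4, S_ud = 150, S_dd = 96
Terminal payoffs (K − S): max(-72.38, 0) = 0, max(12, 0) = 12, max(66, 0) = 66
Node u (S = 187.5): continuation = e^(−0.03)·[0.5121·0.0000 + 0.4879·12.0000] = 5.6815; exercise value = 0.0000 ≤ continuation, so V_u = 5.6815
Node d (S = 120): continuation = e^(−0.03)·[0.5121·12.0000 + 0.4879·66.0000] = 37.2122; exercise value = 42.0000 > continuation, so V_d = 42.0000 (exercise)
Node 0 (S = 150): continuation = e^(−0.03)·[0.5121·5.6815 + 0.4879·42.0000] = 22.7089; exercise value = 12.0000 ≤ continuation, so V_0 = 22.7089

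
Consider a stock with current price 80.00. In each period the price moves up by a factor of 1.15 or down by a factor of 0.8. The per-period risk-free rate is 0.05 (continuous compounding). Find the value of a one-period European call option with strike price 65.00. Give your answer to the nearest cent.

18.44

Risk-neutral probability p = (e^0.05 − 0.8)/(1.15 − 0.8) = 0.2513/0.3500 = 0.7179
Terminal stock prices: S_u = 92, S_d = 64
Terminal payoffs (S − K): max(27, 0) = 27, max(-1, 0) = 0
Node 0 (S = 80): V_0 = e^(−0.05)·[0.7179·27.0000 + 0.2821·0.0000] = 18.4384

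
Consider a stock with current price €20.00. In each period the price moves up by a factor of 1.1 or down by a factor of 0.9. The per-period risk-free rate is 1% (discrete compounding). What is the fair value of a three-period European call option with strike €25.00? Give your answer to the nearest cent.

Risk-neutral probability p = (1 + 0.01 − 0.9)/(1.1 − 0.9) = 0.1100/0.2000 = 0.5500
Terminal stock prices: S_uuu = 26.62, S_uud = 21.78, S_udd = 17.82, S_ddd = 14.58
Terminal payoffs (S − K): max(1.62, 0) = 1.62, max(-3.22, 0) = 0, max(-7.18, 0) = 0, max(-10.42, 0) = 0
Node uu (S = 24.2): V_uu = 1/1.01·[0.5500·1.6200 + 0.4500·0.0000] = 0.8822
Node ud (S = 19.8): V_ud = 1/1.01·[0.5500·0.0000 + 0.4500·0.0000] = 0.0000
Node dd (S = 16.2): V_dd = 1/1.01·[0.5500·0.0000 + 0.4500·0.0000] = 0.0000
Node u (S = 22): V_u = 1/1.01·[0.5500·0.8822 + 0.4500·0.0000] = 0.4804
Node d (S = 18): V_d = 1/1.01·[0.5500·0.0000 + 0.4500·0.0000] = 0.0000
Node 0 (S = 20): V_0 = 1/1.01·[0.5500·0.4804 + 0.4500·0.0000] = 0.2616

€0.26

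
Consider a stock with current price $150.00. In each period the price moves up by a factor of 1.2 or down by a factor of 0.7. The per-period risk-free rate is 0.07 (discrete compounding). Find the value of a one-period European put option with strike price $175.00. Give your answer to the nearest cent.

$17.01

Risk-neutral probability p = (1 + 0.07 − 0.7)/(1.2 − 0.7) = 0.3700/0.5000 = 0.7400
Terminal stock prices: S_u = 180, S_d = 105
Terminal payoffs (K − S): max(-5, 0) = 0, max(70, 0) = 70
Node 0 (S = 150): V_0 = 1/1.07·[0.7400·0.0000 + 0.2600·70.0000] = 17.0093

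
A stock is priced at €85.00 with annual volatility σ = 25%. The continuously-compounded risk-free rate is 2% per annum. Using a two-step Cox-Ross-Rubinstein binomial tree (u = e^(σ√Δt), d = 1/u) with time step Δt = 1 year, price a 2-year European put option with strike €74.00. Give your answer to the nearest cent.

CRR parameters: u = e^(σ√Δt) = e^(0.25·√1) = 1.2840, d = 1/u = 0.7788
Per-period rate: rΔt = 0.02·1 = 0.02, so R = e^0.02 = 1.0202
Risk-neutral probability p = (e^0.02 − 0.7788)/(1.2840 − 0.7788) = 0.2414/0.5052 = 0.4778
Terminal stock prices: S_uu = 140.1, S_ud = 85, S_dd = 51.56
Terminal payoffs (K − S): max(-66.14, 0) = 0, max(-11, 0) = 0, max(22.44, 0) = 22.44
Node u (S = 109.1): V_u = e^(−0.02)·[0.4778·0.0000 + 0.5222·0.0000] = 0.0000
Node d (S = 66.2): V_d = e^(−0.02)·[0.4778·0.0000 + 0.5222·22.4449] = 11.4885
Node 0 (S = 85): V_0 = e^(−0.02)·[0.4778·0.0000 + 0.5222·11.4885] = 5.8804

€5.88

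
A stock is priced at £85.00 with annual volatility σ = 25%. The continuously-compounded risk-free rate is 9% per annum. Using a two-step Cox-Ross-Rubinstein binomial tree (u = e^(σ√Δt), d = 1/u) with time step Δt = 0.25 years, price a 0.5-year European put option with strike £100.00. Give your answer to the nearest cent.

CRR parameters: u = e^(σ√Δt) = e^(0.25·√0.25) = 1.1331, d = 1/u = 0.8825
Per-period rate: rΔt = 0.09·0.25 = 0.0225, so R = e^0.0225 = 1.0228
Risk-neutral probability p = (e^0.0225 − 0.8825)/(1.1331 − 0.8825) = 0.1403/0.2507 = 0.5596
Terminal stock prices: S_uu = 109.1, S_ud = 85, S_dd = 66.2
Terminal payoffs (K − S): max(-9.142, 0) = 0, max(15, 0) = 15, max(33.8, 0) = 33.8
Node u (S = 96.32): V_u = e^(−0.0225)·[0.5596·0.0000 + 0.4404·15.0000] = 6.4594
Node d (S = 75.01): V_d = e^(−0.0225)·[0.5596·15.0000 + 0.4404·33.8019] = 22.7629
Node 0 (S = 85): V_0 = e^(−0.0225)·[0.5596·6.4594 + 0.4404·22.7629] = 13.3364

£13.34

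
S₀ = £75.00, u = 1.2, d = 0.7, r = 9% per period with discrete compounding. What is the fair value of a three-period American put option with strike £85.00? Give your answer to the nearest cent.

Risk-neutral probability p = (1 + 0.09 − 0.7)/(1.2 − 0.7) = 0.3900/0.5000 = 0.7800
Terminal stock prices: S_uuu = 129.6, S_uud = 75.6, S_udd = 44.1, S_ddd = 25.72
Terminal payoffs (K − S): max(-44.6, 0) = 0, max(9.4, 0) = 9.4, max(40.9, 0) = 40.9, max(59.28, 0) = 59.28
Node uu (S = 108): continuation = 1/1.09·[0.7800·0.0000 + 0.2200·9.4000] = 1.8972; exercise value = 0.0000 ≤ continuation, so V_uu = 1.8972
Node ud (S = 63): continuation = 1/1.09·[0.7800·9.4000 + 0.2200·40.9000] = 14.9817; exercise value = 22.0000 > continuation, so V_ud = 22.0000 (exercise)
Node dd (S = 36.75): continuation = 1/1.09·[0.7800·40.9000 + 0.2200·59.2750] = 41.2317; exercise value = 48.2500 > continuation, so V_dd = 48.2500 (exercise)
Node u (S = 90): continuation = 1/1.09·[0.7800·1.8972 + 0.2200·22.0000] = 5.7980; exercise value = 0.0000 ≤ continuation, so V_u = 5.7980
Node d (S = 52.5): continuation = 1/1.09·[0.7800·22.0000 + 0.2200·48.2500] = 25.4817; exercise value = 32.5000 > continuation, so V_d = 32.5000 (exercise)
Node 0 (S = 75): continuation = 1/1.09·[0.7800·5.7980 + 0.2200·32.5000] = 10.7087; exercise value = 10.0000 ≤ continuation, so V_0 = 10.7087

£10.71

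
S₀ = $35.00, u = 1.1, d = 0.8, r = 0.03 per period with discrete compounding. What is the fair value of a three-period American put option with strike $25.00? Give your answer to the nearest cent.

Risk-neutral probability p = (1 + 0.03 − 0.8)/(1.1 − 0.8) = 0.2300/0.3000 = 0.7667
Terminal stock prices: S_uuu = 46.59, S_uud = 33.88, S_udd = 24.64, S_ddd = 17.92
Terminal payoffs (K − S): max(-21.59, 0) = 0, max(-8.88, 0) = 0, max(0.36, 0) = 0.36, max(7.08, 0) = 7.08
Node uu (S = 42.35): continuation = 1/1.03·[0.7667·0.0000 + 0.2333·0.0000] = 0.0000; exercise value = 0.0000 ≤ continuation, so V_uu = 0.0000
Node ud (S = 30.8): continuation = 1/1.03·[0.7667·0.0000 + 0.2333·0.3600] = 0.0816; exercise value = 0.0000 ≤ continuation, so V_ud = 0.0816
Node dd (S = 22.4): continuation = 1/1.03·[0.7667·0.3600 + 0.2333·7.0800] = 1.8718; exercise value = 2.6000 > continuation, so V_dd = 2.6000 (exercise)
Node u (S = 38.5): continuation = 1/1.03·[0.7667·0.0000 + 0.2333·0.0816] = 0.0185; exercise value = 0.0000 ≤ continuation, so V_u = 0.0185
Node d (S = 28): continuation = 1/1.03·[0.7667·0.0816 + 0.2333·2.6000] = 0.6497; exercise value = 0.0000 ≤ continuation, so V_d = 0.6497
Node 0 (S = 35): continuation = 1/1.03·[0.7667·0.0185 + 0.2333·0.6497] = 0.1609; exercise value = 0.0000 ≤ continuation, so V_0 = 0.1609

$0.16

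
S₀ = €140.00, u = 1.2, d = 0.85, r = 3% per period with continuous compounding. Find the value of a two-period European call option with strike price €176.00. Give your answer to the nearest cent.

Risk-neutral probability p = (e^0.03 − 0.85)/(1.2 − 0.85) = 0.1805/0.3500 = 0.5156
Terminal stock prices: S_uu = 201.6, S_ud = 142.8, S_dd = 101.1
Terminal payoffs (S − K): max(25.6, 0) = 25.6, max(-33.2, 0) = 0, max(-74.85, 0) = 0
Node u (S = 168): V_u = e^(−0.03)·[0.5156·25.6000 + 0.4844·0.0000] = 12.8089
Node d (S = 119): V_d = e^(−0.03)·[0.5156·0.0000 + 0.4844·0.0000] = 0.0000
Node 0 (S = 140): V_0 = e^(−0.03)·[0.5156·12.8089 + 0.4844·0.0000] = 6.4089

€6.41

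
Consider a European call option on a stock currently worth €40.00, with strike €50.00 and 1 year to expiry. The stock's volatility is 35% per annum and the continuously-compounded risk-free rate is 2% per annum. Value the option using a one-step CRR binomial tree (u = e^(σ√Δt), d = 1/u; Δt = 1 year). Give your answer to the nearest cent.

€2.93

CRR parameters: u = e^(σ√Δt) = e^(0.35·√1) = 1.4191, d = 1/u = 0.7047
Per-period rate: rΔt = 0.02·1 = 0.02, so R = e^0.02 = 1.0202
Risk-neutral probability p = (e^0.02 − 0.7047)/(1.4191 − 0.7047) = 0.3155/0.7144 = 0.4417
Terminal stock prices: S_u = 56.76, S_d = 28.19
Terminal payoffs (S − K): max(6.763, 0) = 6.763, max(-21.81, 0) = 0
Node 0 (S = 40): V_0 = e^(−0.02)·[0.4417·6.7627 + 0.5583·0.0000] = 2.9277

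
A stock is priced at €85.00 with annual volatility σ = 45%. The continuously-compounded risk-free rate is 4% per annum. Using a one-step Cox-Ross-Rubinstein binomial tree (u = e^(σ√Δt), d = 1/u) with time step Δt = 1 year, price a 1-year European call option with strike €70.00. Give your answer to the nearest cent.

CRR parameters: u = e^(σ√Δt) = e^(0.45·√1) = 1.5683, d = 1/u = 0.6376
Per-period rate: rΔt = 0.04·1 = 0.04, so R = e^0.04 = 1.0408
Risk-neutral probability p = (e^0.04 − 0.6376)/(1.5683 − 0.6376) = 0.4032/0.9307 = 0.4332
Terminal stock prices: S_u = 133.3, S_d = 54.2
Terminal payoffs (S − K): max(63.31, 0) = 63.31, max(-15.8, 0) = 0
Node 0 (S = 85): V_0 = e^(−0.04)·[0.4332·63.3065 + 0.5668·0.0000] = 26.3497

€26.35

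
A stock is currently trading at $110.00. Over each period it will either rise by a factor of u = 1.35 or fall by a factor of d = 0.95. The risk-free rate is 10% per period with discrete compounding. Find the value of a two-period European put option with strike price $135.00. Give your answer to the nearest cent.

$11.53

Risk-neutral probability p = (1 + 0.1 − 0.95)/(1.35 − 0.95) = 0.1500/0.4000 = 0.3750
Terminal stock prices: S_uu = 200.5, S_ud = 141.1, S_dd = 99.27
Terminal payoffs (K − S): max(-65.48, 0) = 0, max(-6.075, 0) = 0, max(35.73, 0) = 35.73
Node u (S = 148.5): V_u = 1/1.1·[0.3750·0.0000 + 0.6250·0.0000] = 0.0000
Node d (S = 104.5): V_d = 1/1.1·[0.3750·0.0000 + 0.6250·35.7250] = 20.2983
Node 0 (S = 110): V_0 = 1/1.1·[0.3750·0.0000 + 0.6250·20.2983] = 11.5331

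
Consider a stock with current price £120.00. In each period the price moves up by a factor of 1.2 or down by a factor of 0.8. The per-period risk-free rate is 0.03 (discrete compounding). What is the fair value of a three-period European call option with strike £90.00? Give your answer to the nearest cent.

Risk-neutral probability p = (1 + 0.03 − 0.8)/(1.2 − 0.8) = 0.2300/0.4000 = 0.5750
Terminal stock prices: S_uuu = 207.4, S_uud = 138.2, S_udd = 92.16, S_ddd = 61.44
Terminal payoffs (S − K): max(117.4, 0) = 117.4, max(48.24, 0) = 48.24, max(2.16, 0) = 2.16, max(-28.56, 0) = 0
Node uu (S = 172.8): V_uu = 1/1.03·[0.5750·117.3600 + 0.4250·48.2400] = 85.4214
Node ud (S = 115.2): V_ud = 1/1.03·[0.5750·48.2400 + 0.4250·2.1600] = 27.8214
Node dd (S = 76.8): V_dd = 1/1.03·[0.5750·2.1600 + 0.4250·0.0000] = 1.2058
Node u (S = 144): V_u = 1/1.03·[0.5750·85.4214 + 0.4250·27.8214] = 59.1664
Node d (S = 96): V_d = 1/1.03·[0.5750·27.8214 + 0.4250·1.2058] = 16.0289
Node 0 (S = 120): V_0 = 1/1.03·[0.5750·59.1664 + 0.4250·16.0289] = 39.6436

£39.64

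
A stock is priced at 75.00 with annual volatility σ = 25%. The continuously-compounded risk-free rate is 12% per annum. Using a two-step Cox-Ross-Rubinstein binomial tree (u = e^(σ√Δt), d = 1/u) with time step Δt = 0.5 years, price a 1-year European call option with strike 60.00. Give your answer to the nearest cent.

CRR parameters: u = e^(σ√Δt) = e^(0.25·√0.5) = 1.1934, d = 1/u = 0.8380
Per-period rate: rΔt = 0.12·0.5 = 0.06, so R = e^0.06 = 1.0618
Risk-neutral probability p = (e^0.06 − 0.8380)/(1.1934 − 0.8380) = 0.2239/0.3554 = 0.6299
Terminal stock prices: S_uu = 106.8, S_ud = 75, S_dd = 52.66
Terminal payoffs (S − K): max(46.81, 0) = 46.81, max(15, 0) = 15, max(-7.336, 0) = 0
Node u (S = 89.5): V_u = e^(−0.06)·[0.6299·46.8089 + 0.3701·15.0000] = 32.9965
Node d (S = 62.85): V_d = e^(−0.06)·[0.6299·15.0000 + 0.3701·0.0000] = 8.8984
Node 0 (S = 75): V_0 = e^(−0.06)·[0.6299·32.9965 + 0.3701·8.8984] = 22.6759

22.68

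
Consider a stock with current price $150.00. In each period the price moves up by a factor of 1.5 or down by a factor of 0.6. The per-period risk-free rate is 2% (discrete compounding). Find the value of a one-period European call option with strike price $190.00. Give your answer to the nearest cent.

$16.01

Risk-neutral probability p = (1 + 0.02 − 0.6)/(1.5 − 0.6) = 0.4200/0.9000 = 0.4667
Terminal stock prices: S_u = 225, S_d = 90
Terminal payoffs (S − K): max(35, 0) = 35, max(-100, 0) = 0
Node 0 (S = 150): V_0 = 1/1.02·[0.4667·35.0000 + 0.5333·0.0000] = 16.0131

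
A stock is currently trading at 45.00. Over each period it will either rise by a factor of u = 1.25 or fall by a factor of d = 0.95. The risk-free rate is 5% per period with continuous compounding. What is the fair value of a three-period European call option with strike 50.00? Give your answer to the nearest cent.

4.82

Risk-neutral probability p = (e^0.05 − 0.95)/(1.25 − 0.95) = 0.1013/0.3000 = 0.3376
Terminal stock prices: S_uuu = 87.89, S_uud = 66.8, S_udd = 50.77, S_ddd = 38.58
Terminal payoffs (S − K): max(37.89, 0) = 37.89, max(16.8, 0) = 16.8, max(0.7656, 0) = 0.7656, max(-11.42, 0) = 0
Node uu (S = 70.31): V_uu = e^(−0.05)·[0.3376·37.8906 + 0.6624·16.7969] = 22.7510
Node ud (S = 53.44): V_ud = e^(−0.05)·[0.3376·16.7969 + 0.6624·0.7656] = 5.8760
Node dd (S = 40.61): V_dd = e^(−0.05)·[0.3376·0.7656 + 0.6624·0.0000] = 0.2458
Node u (S = 56.25): V_u = e^(−0.05)·[0.3376·22.7510 + 0.6624·5.8760] = 11.0081
Node d (S = 42.75): V_d = e^(−0.05)·[0.3376·5.8760 + 0.6624·0.2458] = 2.0417
Node 0 (S = 45): V_0 = e^(−0.05)·[0.3376·11.0081 + 0.6624·2.0417] = 4.8213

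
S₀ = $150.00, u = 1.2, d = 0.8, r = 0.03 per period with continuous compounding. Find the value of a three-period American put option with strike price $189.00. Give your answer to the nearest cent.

Risk-neutral probability p = (e^0.03 − 0.8)/(1.2 − 0.8) = 0.2305/0.4000 = 0.5761
Terminal stock prices: S_uuu = 259.2, S_uud = 172.8, S_udd = 115.2, S_ddd = 76.8
Terminal payoffs (K − S): max(-70.2, 0) = 0, max(16.2, 0) = 16.2, max(73.8, 0) = 73.8, max(112.2, 0) = 112.2
Node uu (S = 216): continuation = e^(−0.03)·[0.5761·0.0000 + 0.4239·16.2000] = 6.6637; exercise value = 0.0000 ≤ continuation, so V_uu = 6.6637
Node ud (S = 144): continuation = e^(−0.03)·[0.5761·16.2000 + 0.4239·73.8000] = 39.4142; exercise value = 45.0000 > continuation, so V_ud = 45.0000 (exercise)
Node dd (S = 96): continuation = e^(−0.03)·[0.5761·73.8000 + 0.4239·112.2000] = 87.4142; exercise value = 93.0000 > continuation, so V_dd = 93.0000 (exercise)
Node u (S = 180): continuation = e^(−0.03)·[0.5761·6.6637 + 0.4239·45.0000] = 22.2359; exercise value = 9.0000 ≤ continuation, so V_u = 22.2359
Node d (S = 120): continuation = e^(−0.03)·[0.5761·45.0000 + 0.4239·93.0000] = 63.4142; exercise value = 69.0000 > continuation, so V_d = 69.0000 (exercise)
Node 0 (S = 150): continuation = e^(−0.03)·[0.5761·22.2359 + 0.4239·69.0000] = 40.8145; exercise value = 39.0000 ≤ continuation, so V_0 = 40.8145

$40.81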